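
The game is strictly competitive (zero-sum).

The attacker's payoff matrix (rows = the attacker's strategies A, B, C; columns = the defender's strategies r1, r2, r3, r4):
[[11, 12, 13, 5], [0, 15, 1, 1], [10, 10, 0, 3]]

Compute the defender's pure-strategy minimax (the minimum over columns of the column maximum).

The worst case (largest entry) in each column is r1: 11, r2: 15, r3: 13, r4: 5.
The best (smallest) of these is 5.

5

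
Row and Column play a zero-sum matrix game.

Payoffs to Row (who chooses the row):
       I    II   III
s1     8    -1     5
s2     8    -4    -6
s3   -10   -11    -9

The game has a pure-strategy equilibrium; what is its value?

Row minima: -1, -6, -11 → Row's maximin is -1.
Column maxima: 8, -1, 5 → Column's minimax is -1.
They coincide at (s1, II), so the value is -1.

-1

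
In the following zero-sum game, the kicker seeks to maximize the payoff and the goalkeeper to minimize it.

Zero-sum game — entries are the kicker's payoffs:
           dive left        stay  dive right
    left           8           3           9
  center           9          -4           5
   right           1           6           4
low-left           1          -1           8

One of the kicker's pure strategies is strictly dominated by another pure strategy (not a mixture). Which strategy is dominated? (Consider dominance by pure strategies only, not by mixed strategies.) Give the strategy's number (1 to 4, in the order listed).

Compare low-left with left: 8 > 1, 3 > -1, 9 > 8.
So left strictly dominates low-left for the kicker; low-left is strictly dominated.

4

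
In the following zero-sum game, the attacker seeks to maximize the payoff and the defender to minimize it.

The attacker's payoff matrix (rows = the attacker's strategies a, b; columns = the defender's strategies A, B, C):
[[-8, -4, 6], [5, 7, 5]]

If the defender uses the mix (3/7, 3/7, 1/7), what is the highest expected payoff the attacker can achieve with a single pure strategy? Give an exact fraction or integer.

a: (-8)·(3/7) + (-4)·(3/7) + (6)·(1/7) = -30/7.
b: (5)·(3/7) + (7)·(3/7) + (5)·(1/7) = 41/7.
The best pure response is b with expected payoff 41/7.

41/7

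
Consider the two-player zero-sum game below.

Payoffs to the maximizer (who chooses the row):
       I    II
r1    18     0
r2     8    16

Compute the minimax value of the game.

144/13

Row minima are 0 and 8, so the maximizer's maximin is 8; column maxima are 18 and 16, so the minimizer's minimax is 16. These differ, so the equilibrium is in mixed strategies.
Let the maximizer play r1 with probability p. The minimizer is indifferent when 18p + 8(1−p) = 16(1−p), giving p = 4/13.
Let the minimizer play I with probability q. The maximizer is indifferent when 18q = 8q + 16(1−q), giving q = 8/13.
The value is 18·(8/13) + (0)·(5/13) = 144/13.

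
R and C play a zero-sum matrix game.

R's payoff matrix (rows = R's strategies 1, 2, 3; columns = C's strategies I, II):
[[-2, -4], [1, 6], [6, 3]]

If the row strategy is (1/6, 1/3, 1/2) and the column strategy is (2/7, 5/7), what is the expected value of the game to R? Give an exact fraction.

121/42

Against (2/7, 5/7), each row's expected payoff is 1: -24/7; 2: 32/7; 3: 27/7.
Taking the (1/6, 1/3, 1/2)-weighted average: (1/6)·(-24/7) + (1/3)·(32/7) + (1/2)·(27/7) = 121/42.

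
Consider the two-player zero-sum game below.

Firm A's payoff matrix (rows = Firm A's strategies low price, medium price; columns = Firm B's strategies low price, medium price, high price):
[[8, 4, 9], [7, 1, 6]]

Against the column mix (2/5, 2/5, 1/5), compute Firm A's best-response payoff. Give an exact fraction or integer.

33/5

low price: (8)·(2/5) + (4)·(2/5) + (9)·(1/5) = 33/5.
medium price: (7)·(2/5) + (1)·(2/5) + (6)·(1/5) = 22/5.
The best pure response is low price with expected payoff 33/5.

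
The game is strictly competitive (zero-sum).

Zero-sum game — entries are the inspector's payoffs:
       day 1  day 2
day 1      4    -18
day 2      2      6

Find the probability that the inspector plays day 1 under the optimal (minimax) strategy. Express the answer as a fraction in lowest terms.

Row minima are -18 and 2, so the inspector's maximin is 2; column maxima are 4 and 6, so the inspectee's minimax is 4. These differ, so the equilibrium is in mixed strategies.
Let the inspector play day 1 with probability p. The inspectee is indifferent when 4p + 2(1−p) = −18p + 6(1−p), giving p = 2/13.

2/13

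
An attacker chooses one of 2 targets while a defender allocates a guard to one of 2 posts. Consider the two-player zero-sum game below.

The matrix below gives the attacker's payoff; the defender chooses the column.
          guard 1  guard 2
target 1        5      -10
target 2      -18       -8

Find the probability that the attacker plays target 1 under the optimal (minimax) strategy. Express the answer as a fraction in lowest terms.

Row minima are -10 and -18, so the attacker's maximin is -10; column maxima are 5 and -8, so the defender's minimax is -8. These differ, so the equilibrium is in mixed strategies.
Let the attacker play target 1 with probability p. The defender is indifferent when 5p − 18(1−p) = −10p − 8(1−p), giving p = 2/5.

2/5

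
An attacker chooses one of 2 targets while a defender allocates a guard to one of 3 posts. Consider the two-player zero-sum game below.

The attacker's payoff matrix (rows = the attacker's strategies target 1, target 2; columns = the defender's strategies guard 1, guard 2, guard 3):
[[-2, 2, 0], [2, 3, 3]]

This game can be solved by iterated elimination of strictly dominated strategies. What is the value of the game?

2

Row target 1 is strictly dominated by row target 2 (2>-2, 3>2, 3>0); eliminate target 1.
Column guard 2 is strictly dominated by guard 1 for the defender (2<3); eliminate guard 2.
Column guard 3 is strictly dominated by guard 1 for the defender (2<3); eliminate guard 3.
Only (target 2, guard 1) remains, with payoff 2.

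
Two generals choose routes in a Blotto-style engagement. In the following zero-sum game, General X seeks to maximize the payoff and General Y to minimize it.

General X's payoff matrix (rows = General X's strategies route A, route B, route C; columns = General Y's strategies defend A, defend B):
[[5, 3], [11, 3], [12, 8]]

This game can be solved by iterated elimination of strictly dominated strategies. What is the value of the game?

8

Column defend A is strictly dominated by defend B for General Y (3<5, 3<11, 8<12); eliminate defend A.
Row route A is strictly dominated by row route C (8>3); eliminate route A.
Row route B is strictly dominated by row route C (8>3); eliminate route B.
Only (route C, defend B) remains, with payoff 8.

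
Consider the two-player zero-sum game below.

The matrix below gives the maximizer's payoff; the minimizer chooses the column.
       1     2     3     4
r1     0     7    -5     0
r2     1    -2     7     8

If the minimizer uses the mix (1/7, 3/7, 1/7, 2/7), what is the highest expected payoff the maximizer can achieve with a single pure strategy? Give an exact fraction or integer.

r1: (0)·(1/7) + (7)·(3/7) + (-5)·(1/7) + (0)·(2/7) = 16/7.
r2: (1)·(1/7) + (-2)·(3/7) + (7)·(1/7) + (8)·(2/7) = 18/7.
The best pure response is r2 with expected payoff 18/7.

18/7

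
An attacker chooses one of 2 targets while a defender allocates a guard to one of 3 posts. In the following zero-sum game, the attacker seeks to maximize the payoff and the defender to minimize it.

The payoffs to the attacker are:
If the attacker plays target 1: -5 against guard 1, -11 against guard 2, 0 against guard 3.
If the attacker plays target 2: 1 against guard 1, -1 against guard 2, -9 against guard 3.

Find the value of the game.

Column guard 1 is strictly dominated by guard 2 for the defender (it gives the attacker more in every row).
The remaining 2×2 game on (target 1, target 2) × (guard 2, guard 3) has no saddle point. Let the attacker play target 1 with probability p; indifference gives −11p − (1−p) = −9(1−p), so p = 8/19.
Similarly the defender's optimal q on guard 2 is 9/19, and the value is -11·(9/19) + (0)·(10/19) = -99/19.

-99/19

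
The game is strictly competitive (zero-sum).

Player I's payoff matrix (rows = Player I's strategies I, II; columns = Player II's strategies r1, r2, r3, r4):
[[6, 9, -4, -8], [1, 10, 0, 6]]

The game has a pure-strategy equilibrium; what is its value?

Row minima: -8, 0 → Player I's maximin is 0.
Column maxima: 6, 10, 0, 6 → Player II's minimax is 0.
They coincide at (II, r3), so the value is 0.

0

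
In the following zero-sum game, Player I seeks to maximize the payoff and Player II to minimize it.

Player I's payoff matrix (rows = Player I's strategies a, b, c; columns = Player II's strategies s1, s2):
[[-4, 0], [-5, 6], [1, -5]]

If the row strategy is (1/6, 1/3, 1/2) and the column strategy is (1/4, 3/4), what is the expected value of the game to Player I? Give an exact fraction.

-5/6

Against (1/4, 3/4), each row's expected payoff is a: -1; b: 13/4; c: -7/2.
Taking the (1/6, 1/3, 1/2)-weighted average: (1/6)·(-1) + (1/3)·(13/4) + (1/2)·(-7/2) = -5/6.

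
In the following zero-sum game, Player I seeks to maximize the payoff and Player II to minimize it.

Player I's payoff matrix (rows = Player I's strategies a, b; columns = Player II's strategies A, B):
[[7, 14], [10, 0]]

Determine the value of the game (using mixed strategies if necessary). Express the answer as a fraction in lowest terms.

140/17

Row minima are 7 and 0, so Player I's maximin is 7; column maxima are 10 and 14, so Player II's minimax is 10. These differ, so the equilibrium is in mixed strategies.
Let Player I play a with probability p. Player II is indifferent when 7p + 10(1−p) = 14p, giving p = 10/17.
Let Player II play A with probability q. Player I is indifferent when 7q + 14(1−q) = 10q, giving q = 14/17.
The value is 7·(14/17) + (14)·(3/17) = 140/17.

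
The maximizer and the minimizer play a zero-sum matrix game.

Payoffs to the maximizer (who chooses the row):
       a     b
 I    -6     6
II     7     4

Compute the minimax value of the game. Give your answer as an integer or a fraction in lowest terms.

Row minima are -6 and 4, so the maximizer's maximin is 4; column maxima are 7 and 6, so the minimizer's minimax is 6. These differ, so the equilibrium is in mixed strategies.
Let the maximizer play I with probability p. The minimizer is indifferent when −6p + 7(1−p) = 6p + 4(1−p), giving p = 1/5.
Let the minimizer play a with probability q. The maximizer is indifferent when −6q + 6(1−q) = 7q + 4(1−q), giving q = 2/15.
The value is -6·(2/15) + (6)·(13/15) = 22/5.

22/5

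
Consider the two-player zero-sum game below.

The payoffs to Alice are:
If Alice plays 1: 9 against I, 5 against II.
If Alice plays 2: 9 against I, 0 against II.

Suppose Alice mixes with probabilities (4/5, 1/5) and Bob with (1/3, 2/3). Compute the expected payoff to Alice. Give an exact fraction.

Against (1/3, 2/3), each row's expected payoff is 1: 19/3; 2: 3.
Taking the (4/5, 1/5)-weighted average: (4/5)·(19/3) + (1/5)·(3) = 17/3.

17/3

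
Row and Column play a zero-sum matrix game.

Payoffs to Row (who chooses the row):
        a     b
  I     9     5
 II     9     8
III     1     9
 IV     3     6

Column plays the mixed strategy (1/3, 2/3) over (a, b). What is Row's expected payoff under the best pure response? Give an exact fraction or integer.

25/3

I: (9)·(1/3) + (5)·(2/3) = 19/3.
II: (9)·(1/3) + (8)·(2/3) = 25/3.
III: (1)·(1/3) + (9)·(2/3) = 19/3.
IV: (3)·(1/3) + (6)·(2/3) = 5.
The best pure response is II with expected payoff 25/3.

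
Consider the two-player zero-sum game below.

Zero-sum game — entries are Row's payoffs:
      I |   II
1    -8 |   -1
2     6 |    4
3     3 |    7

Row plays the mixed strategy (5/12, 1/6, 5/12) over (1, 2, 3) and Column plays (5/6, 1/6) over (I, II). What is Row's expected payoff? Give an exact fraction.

Against (5/6, 1/6), each row's expected payoff is 1: -41/6; 2: 17/3; 3: 11/3.
Taking the (5/12, 1/6, 5/12)-weighted average: (5/12)·(-41/6) + (1/6)·(17/3) + (5/12)·(11/3) = -3/8.

-3/8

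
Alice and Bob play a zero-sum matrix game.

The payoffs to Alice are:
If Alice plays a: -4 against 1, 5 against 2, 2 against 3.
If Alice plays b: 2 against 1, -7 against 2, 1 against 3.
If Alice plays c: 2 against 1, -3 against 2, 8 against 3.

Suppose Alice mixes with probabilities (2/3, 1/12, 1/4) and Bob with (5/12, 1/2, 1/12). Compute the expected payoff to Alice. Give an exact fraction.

65/144

Against (5/12, 1/2, 1/12), each row's expected payoff is a: 1; b: -31/12; c: 0.
Taking the (2/3, 1/12, 1/4)-weighted average: (2/3)·(1) + (1/12)·(-31/12) + (1/4)·(0) = 65/144.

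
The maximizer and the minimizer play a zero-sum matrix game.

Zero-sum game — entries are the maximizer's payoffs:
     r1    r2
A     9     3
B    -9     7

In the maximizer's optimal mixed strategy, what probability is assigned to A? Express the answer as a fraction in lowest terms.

Row minima are 3 and -9, so the maximizer's maximin is 3; column maxima are 9 and 7, so the minimizer's minimax is 7. These differ, so the equilibrium is in mixed strategies.
Let the maximizer play A with probability p. The minimizer is indifferent when 9p − 9(1−p) = 3p + 7(1−p), giving p = 8/11.

8/11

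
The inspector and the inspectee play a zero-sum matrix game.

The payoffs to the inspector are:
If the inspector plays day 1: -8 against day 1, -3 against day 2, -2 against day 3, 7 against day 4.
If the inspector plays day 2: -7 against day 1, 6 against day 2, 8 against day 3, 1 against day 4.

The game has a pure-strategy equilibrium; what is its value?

Row minima: -8, -7 → the inspector's maximin is -7.
Column maxima: -7, 6, 8, 7 → the inspectee's minimax is -7.
They coincide at (day 2, day 1), so the value is -7.

-7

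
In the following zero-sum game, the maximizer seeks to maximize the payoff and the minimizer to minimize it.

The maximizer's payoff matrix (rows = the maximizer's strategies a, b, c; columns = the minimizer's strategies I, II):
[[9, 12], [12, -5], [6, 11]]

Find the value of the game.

Row c is strictly dominated by row a, so the maximizer never plays it.
The remaining 2×2 game on (a, b) × (I, II) has no saddle point. Let the maximizer play a with probability p; indifference gives 9p + 12(1−p) = 12p − 5(1−p), so p = 17/20.
Similarly the minimizer's optimal q on I is 17/20, and the value is 9·(17/20) + (12)·(3/20) = 189/20.

189/20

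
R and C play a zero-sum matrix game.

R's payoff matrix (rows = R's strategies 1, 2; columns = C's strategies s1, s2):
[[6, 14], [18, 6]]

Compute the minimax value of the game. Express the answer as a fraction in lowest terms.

54/5

Row minima are 6 and 6, so R's maximin is 6; column maxima are 18 and 14, so C's minimax is 14. These differ, so the equilibrium is in mixed strategies.
Let R play 1 with probability p. C is indifferent when 6p + 18(1−p) = 14p + 6(1−p), giving p = 3/5.
Let C play s1 with probability q. R is indifferent when 6q + 14(1−q) = 18q + 6(1−q), giving q = 2/5.
The value is 6·(2/5) + (14)·(3/5) = 54/5.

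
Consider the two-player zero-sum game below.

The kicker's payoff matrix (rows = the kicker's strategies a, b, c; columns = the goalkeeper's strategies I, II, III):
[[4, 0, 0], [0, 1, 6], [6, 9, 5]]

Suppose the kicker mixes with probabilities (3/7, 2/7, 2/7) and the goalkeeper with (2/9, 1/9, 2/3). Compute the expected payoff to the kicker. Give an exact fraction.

Against (2/9, 1/9, 2/3), each row's expected payoff is a: 8/9; b: 37/9; c: 17/3.
Taking the (3/7, 2/7, 2/7)-weighted average: (3/7)·(8/9) + (2/7)·(37/9) + (2/7)·(17/3) = 200/63.

200/63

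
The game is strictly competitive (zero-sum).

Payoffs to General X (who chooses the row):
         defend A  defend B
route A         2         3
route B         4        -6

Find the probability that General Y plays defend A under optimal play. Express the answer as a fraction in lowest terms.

Row minima are 2 and -6, so General X's maximin is 2; column maxima are 4 and 3, so General Y's minimax is 3. These differ, so the equilibrium is in mixed strategies.
Let General Y play defend A with probability q. General X is indifferent when 2q + 3(1−q) = 4q − 6(1−q), giving q = 9/11.

9/11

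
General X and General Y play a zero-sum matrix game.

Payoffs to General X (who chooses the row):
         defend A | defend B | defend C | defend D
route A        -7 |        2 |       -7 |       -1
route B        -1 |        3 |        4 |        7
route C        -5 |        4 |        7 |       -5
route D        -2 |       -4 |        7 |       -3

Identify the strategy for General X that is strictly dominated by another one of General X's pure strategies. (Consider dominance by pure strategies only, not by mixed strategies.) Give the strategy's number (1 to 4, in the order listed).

1

Compare route A with route B: -1 > -7, 3 > 2, 4 > -7, 7 > -1.
So route B strictly dominates route A for General X; route A is strictly dominated.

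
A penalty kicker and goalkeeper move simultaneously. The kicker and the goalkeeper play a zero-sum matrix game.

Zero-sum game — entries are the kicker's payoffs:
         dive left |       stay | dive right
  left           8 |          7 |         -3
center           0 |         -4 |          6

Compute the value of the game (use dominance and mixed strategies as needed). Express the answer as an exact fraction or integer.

Column dive left is strictly dominated by stay for the goalkeeper (it gives the kicker more in every row).
The remaining 2×2 game on (left, center) × (stay, dive right) has no saddle point. Let the kicker play left with probability p; indifference gives 7p − 4(1−p) = −3p + 6(1−p), so p = 1/2.
Similarly the goalkeeper's optimal q on stay is 9/20, and the value is 7·(9/20) + (-3)·(11/20) = 3/2.

3/2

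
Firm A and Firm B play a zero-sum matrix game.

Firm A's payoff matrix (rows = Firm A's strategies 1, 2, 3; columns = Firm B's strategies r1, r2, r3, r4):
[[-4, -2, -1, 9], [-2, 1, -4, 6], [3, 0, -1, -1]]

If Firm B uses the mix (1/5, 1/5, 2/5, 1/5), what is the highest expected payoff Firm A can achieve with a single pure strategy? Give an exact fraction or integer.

1/5

1: (-4)·(1/5) + (-2)·(1/5) + (-1)·(2/5) + (9)·(1/5) = 1/5.
2: (-2)·(1/5) + (1)·(1/5) + (-4)·(2/5) + (6)·(1/5) = -3/5.
3: (3)·(1/5) + (0)·(1/5) + (-1)·(2/5) + (-1)·(1/5) = 0.
The best pure response is 1 with expected payoff 1/5.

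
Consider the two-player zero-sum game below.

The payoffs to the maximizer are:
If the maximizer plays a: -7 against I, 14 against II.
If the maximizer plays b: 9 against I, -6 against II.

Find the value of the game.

7/3

Row minima are -7 and -6, so the maximizer's maximin is -6; column maxima are 9 and 14, so the minimizer's minimax is 9. These differ, so the equilibrium is in mixed strategies.
Let the maximizer play a with probability p. The minimizer is indifferent when −7p + 9(1−p) = 14p − 6(1−p), giving p = 5/12.
Let the minimizer play I with probability q. The maximizer is indifferent when −7q + 14(1−q) = 9q − 6(1−q), giving q = 5/9.
The value is -7·(5/9) + (14)·(4/9) = 7/3.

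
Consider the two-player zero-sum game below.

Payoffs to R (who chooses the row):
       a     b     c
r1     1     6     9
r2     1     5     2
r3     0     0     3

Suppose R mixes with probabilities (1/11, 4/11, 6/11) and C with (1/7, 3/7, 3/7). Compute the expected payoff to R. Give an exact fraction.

188/77

Against (1/7, 3/7, 3/7), each row's expected payoff is r1: 46/7; r2: 22/7; r3: 9/7.
Taking the (1/11, 4/11, 6/11)-weighted average: (1/11)·(46/7) + (4/11)·(22/7) + (6/11)·(9/7) = 188/77.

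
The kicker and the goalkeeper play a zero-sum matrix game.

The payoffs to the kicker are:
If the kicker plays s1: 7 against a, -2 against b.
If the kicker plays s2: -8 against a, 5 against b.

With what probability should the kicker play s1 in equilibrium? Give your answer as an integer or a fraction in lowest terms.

Row minima are -2 and -8, so the kicker's maximin is -2; column maxima are 7 and 5, so the goalkeeper's minimax is 5. These differ, so the equilibrium is in mixed strategies.
Let the kicker play s1 with probability p. The goalkeeper is indifferent when 7p − 8(1−p) = −2p + 5(1−p), giving p = 13/22.

13/22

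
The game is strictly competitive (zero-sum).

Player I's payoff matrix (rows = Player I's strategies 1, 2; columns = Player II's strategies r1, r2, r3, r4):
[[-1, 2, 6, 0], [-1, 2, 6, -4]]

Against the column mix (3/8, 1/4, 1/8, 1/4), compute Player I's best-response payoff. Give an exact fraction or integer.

7/8

1: (-1)·(3/8) + (2)·(1/4) + (6)·(1/8) + (0)·(1/4) = 7/8.
2: (-1)·(3/8) + (2)·(1/4) + (6)·(1/8) + (-4)·(1/4) = -1/8.
The best pure response is 1 with expected payoff 7/8.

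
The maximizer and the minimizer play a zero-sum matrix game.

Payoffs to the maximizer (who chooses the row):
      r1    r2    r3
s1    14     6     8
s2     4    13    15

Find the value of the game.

158/17

Column r3 is strictly dominated by r2 for the minimizer (it gives the maximizer more in every row).
The remaining 2×2 game on (s1, s2) × (r1, r2) has no saddle point. Let the maximizer play s1 with probability p; indifference gives 14p + 4(1−p) = 6p + 13(1−p), so p = 9/17.
Similarly the minimizer's optimal q on r1 is 7/17, and the value is 14·(7/17) + (6)·(10/17) = 158/17.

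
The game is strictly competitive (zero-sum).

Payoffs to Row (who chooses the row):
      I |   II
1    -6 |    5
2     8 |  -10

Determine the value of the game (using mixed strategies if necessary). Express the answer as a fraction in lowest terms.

Row minima are -6 and -10, so Row's maximin is -6; column maxima are 8 and 5, so Column's minimax is 5. These differ, so the equilibrium is in mixed strategies.
Let Row play 1 with probability p. Column is indifferent when −6p + 8(1−p) = 5p − 10(1−p), giving p = 18/29.
Let Column play I with probability q. Row is indifferent when −6q + 5(1−q) = 8q − 10(1−q), giving q = 15/29.
The value is -6·(15/29) + (5)·(14/29) = -20/29.

-20/29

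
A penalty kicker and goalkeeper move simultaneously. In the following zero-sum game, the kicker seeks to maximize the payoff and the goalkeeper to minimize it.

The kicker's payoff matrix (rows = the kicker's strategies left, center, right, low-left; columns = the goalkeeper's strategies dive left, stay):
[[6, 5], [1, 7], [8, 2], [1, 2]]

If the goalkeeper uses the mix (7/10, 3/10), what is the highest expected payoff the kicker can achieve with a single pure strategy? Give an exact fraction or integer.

31/5

left: (6)·(7/10) + (5)·(3/10) = 57/10.
center: (1)·(7/10) + (7)·(3/10) = 14/5.
right: (8)·(7/10) + (2)·(3/10) = 31/5.
low-left: (1)·(7/10) + (2)·(3/10) = 13/10.
The best pure response is right with expected payoff 31/5.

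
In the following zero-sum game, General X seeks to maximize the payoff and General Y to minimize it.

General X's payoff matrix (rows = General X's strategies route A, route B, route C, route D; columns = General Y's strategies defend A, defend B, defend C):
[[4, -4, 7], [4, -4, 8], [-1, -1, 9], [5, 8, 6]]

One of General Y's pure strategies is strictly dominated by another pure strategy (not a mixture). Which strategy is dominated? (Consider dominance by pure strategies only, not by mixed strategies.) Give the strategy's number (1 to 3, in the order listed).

3

General Y prefers columns that give General X less. Compare defend C with defend A: 4 < 7, 4 < 8, -1 < 9, 5 < 6.
So defend A strictly dominates defend C for General Y; defend C is strictly dominated.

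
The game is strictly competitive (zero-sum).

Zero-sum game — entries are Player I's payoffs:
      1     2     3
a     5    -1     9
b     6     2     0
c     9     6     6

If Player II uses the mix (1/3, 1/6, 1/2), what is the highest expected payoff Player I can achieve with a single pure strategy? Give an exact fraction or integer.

a: (5)·(1/3) + (-1)·(1/6) + (9)·(1/2) = 6.
b: (6)·(1/3) + (2)·(1/6) + (0)·(1/2) = 7/3.
c: (9)·(1/3) + (6)·(1/6) + (6)·(1/2) = 7.
The best pure response is c with expected payoff 7.

7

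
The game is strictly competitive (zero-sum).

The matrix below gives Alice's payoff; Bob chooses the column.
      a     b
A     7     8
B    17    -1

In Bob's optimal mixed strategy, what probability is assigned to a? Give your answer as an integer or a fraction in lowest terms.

9/19

Row minima are 7 and -1, so Alice's maximin is 7; column maxima are 17 and 8, so Bob's minimax is 8. These differ, so the equilibrium is in mixed strategies.
Let Bob play a with probability q. Alice is indifferent when 7q + 8(1−q) = 17q − (1−q), giving q = 9/19.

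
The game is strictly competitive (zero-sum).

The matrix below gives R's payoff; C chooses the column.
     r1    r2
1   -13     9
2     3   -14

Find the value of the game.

Row minima are -13 and -14, so R's maximin is -13; column maxima are 3 and 9, so C's minimax is 3. These differ, so the equilibrium is in mixed strategies.
Let R play 1 with probability p. C is indifferent when −13p + 3(1−p) = 9p − 14(1−p), giving p = 17/39.
Let C play r1 with probability q. R is indifferent when −13q + 9(1−q) = 3q − 14(1−q), giving q = 23/39.
The value is -13·(23/39) + (9)·(16/39) = -155/39.

-155/39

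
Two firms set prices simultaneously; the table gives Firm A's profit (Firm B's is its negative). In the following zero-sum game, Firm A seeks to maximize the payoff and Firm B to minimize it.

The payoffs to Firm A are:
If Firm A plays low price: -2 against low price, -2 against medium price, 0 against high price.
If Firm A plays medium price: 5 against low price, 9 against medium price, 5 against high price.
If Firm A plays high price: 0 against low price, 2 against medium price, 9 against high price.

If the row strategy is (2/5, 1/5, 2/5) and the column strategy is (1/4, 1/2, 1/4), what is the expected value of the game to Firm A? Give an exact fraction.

Against (1/4, 1/2, 1/4), each row's expected payoff is low price: -3/2; medium price: 7; high price: 13/4.
Taking the (2/5, 1/5, 2/5)-weighted average: (2/5)·(-3/2) + (1/5)·(7) + (2/5)·(13/4) = 21/10.

21/10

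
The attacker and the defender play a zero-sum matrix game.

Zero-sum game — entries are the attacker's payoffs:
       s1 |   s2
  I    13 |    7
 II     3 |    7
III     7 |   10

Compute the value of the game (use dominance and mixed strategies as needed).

9

Row II is strictly dominated by row III, so the attacker never plays it.
The remaining 2×2 game on (I, III) × (s1, s2) has no saddle point. Let the attacker play I with probability p; indifference gives 13p + 7(1−p) = 7p + 10(1−p), so p = 1/3.
Similarly the defender's optimal q on s1 is 1/3, and the value is 13·(1/3) + (7)·(2/3) = 9.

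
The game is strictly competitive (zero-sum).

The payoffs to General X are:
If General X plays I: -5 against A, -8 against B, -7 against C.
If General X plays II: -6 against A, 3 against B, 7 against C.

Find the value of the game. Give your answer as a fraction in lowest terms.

-21/4

Column C is strictly dominated by B for General Y (it gives General X more in every row).
The remaining 2×2 game on (I, II) × (A, B) has no saddle point. Let General X play I with probability p; indifference gives −5p − 6(1−p) = −8p + 3(1−p), so p = 3/4.
Similarly General Y's optimal q on A is 11/12, and the value is -5·(11/12) + (-8)·(1/12) = -21/4.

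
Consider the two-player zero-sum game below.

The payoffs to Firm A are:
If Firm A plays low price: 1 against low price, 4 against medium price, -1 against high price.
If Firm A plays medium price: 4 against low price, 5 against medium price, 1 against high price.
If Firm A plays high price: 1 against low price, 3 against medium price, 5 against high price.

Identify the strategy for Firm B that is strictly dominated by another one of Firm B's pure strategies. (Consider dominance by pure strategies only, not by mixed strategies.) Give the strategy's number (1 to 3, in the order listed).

2

Firm B prefers columns that give Firm A less. Compare medium price with low price: 1 < 4, 4 < 5, 1 < 3.
So low price strictly dominates medium price for Firm B; medium price is strictly dominated.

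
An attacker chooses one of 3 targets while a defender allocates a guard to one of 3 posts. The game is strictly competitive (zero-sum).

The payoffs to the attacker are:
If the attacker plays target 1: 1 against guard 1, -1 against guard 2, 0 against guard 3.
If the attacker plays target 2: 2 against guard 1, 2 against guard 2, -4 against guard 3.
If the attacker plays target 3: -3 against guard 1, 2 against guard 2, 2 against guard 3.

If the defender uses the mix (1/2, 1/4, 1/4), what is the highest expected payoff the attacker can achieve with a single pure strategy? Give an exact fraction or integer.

target 1: (1)·(1/2) + (-1)·(1/4) + (0)·(1/4) = 1/4.
target 2: (2)·(1/2) + (2)·(1/4) + (-4)·(1/4) = 1/2.
target 3: (-3)·(1/2) + (2)·(1/4) + (2)·(1/4) = -1/2.
The best pure response is target 2 with expected payoff 1/2.

1/2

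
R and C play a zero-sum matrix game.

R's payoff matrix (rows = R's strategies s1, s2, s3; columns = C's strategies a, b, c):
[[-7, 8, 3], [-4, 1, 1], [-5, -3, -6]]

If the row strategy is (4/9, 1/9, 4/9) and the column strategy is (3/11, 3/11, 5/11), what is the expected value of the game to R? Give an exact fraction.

-148/99

Against (3/11, 3/11, 5/11), each row's expected payoff is s1: 18/11; s2: -4/11; s3: -54/11.
Taking the (4/9, 1/9, 4/9)-weighted average: (4/9)·(18/11) + (1/9)·(-4/11) + (4/9)·(-54/11) = -148/99.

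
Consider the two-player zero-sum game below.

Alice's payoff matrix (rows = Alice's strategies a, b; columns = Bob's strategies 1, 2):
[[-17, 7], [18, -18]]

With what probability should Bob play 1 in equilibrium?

Row minima are -17 and -18, so Alice's maximin is -17; column maxima are 18 and 7, so Bob's minimax is 7. These differ, so the equilibrium is in mixed strategies.
Let Bob play 1 with probability q. Alice is indifferent when −17q + 7(1−q) = 18q − 18(1−q), giving q = 5/12.

5/12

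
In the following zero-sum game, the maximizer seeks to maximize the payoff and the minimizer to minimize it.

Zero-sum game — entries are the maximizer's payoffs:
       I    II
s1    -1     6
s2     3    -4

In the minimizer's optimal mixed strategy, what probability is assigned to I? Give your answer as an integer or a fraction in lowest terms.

Row minima are -1 and -4, so the maximizer's maximin is -1; column maxima are 3 and 6, so the minimizer's minimax is 3. These differ, so the equilibrium is in mixed strategies.
Let the minimizer play I with probability q. The maximizer is indifferent when −q + 6(1−q) = 3q − 4(1−q), giving q = 5/7.

5/7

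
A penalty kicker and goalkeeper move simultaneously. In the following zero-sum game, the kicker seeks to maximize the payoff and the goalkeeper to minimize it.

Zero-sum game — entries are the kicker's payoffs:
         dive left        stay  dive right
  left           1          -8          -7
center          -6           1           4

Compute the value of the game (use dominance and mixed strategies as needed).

Column dive right is strictly dominated by stay for the goalkeeper (it gives the kicker more in every row).
The remaining 2×2 game on (left, center) × (dive left, stay) has no saddle point. Let the kicker play left with probability p; indifference gives p − 6(1−p) = −8p + (1−p), so p = 7/16.
Similarly the goalkeeper's optimal q on dive left is 9/16, and the value is 1·(9/16) + (-8)·(7/16) = -47/16.

-47/16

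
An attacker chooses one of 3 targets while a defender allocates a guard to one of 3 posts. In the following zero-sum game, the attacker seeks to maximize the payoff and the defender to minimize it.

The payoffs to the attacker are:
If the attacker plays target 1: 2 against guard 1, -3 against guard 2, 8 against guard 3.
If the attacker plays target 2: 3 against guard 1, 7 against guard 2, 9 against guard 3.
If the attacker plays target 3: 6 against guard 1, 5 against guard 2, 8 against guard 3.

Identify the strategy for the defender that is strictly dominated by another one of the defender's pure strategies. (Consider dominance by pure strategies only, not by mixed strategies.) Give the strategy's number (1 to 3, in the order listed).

3

The defender prefers columns that give the attacker less. Compare guard 3 with guard 1: 2 < 8, 3 < 9, 6 < 8.
So guard 1 strictly dominates guard 3 for the defender; guard 3 is strictly dominated.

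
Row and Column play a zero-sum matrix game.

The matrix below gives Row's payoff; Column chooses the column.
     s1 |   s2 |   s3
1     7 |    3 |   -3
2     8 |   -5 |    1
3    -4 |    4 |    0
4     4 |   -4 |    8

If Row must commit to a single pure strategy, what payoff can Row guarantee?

-3

The worst-case payoff for each row is 1: -3, 2: -5, 3: -4, 4: -4.
The best of these is -3.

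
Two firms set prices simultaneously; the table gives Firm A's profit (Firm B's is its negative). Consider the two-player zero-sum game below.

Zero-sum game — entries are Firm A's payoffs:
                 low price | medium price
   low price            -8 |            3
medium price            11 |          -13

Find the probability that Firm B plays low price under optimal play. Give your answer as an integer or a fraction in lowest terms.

Row minima are -8 and -13, so Firm A's maximin is -8; column maxima are 11 and 3, so Firm B's minimax is 3. These differ, so the equilibrium is in mixed strategies.
Let Firm B play low price with probability q. Firm A is indifferent when −8q + 3(1−q) = 11q − 13(1−q), giving q = 16/35.

16/35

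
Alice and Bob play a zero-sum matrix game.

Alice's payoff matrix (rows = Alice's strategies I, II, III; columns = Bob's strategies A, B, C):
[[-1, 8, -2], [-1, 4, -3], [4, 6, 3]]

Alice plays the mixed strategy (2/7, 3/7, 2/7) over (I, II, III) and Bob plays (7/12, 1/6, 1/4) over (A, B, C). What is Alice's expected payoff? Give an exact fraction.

20/21

Against (7/12, 1/6, 1/4), each row's expected payoff is I: 1/4; II: -2/3; III: 49/12.
Taking the (2/7, 3/7, 2/7)-weighted average: (2/7)·(1/4) + (3/7)·(-2/3) + (2/7)·(49/12) = 20/21.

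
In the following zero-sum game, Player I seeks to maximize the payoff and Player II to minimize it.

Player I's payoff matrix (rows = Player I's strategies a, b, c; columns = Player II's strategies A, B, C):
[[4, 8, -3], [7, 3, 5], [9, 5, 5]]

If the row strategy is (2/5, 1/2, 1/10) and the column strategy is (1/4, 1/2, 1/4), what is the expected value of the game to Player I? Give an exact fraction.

91/20

Against (1/4, 1/2, 1/4), each row's expected payoff is a: 17/4; b: 9/2; c: 6.
Taking the (2/5, 1/2, 1/10)-weighted average: (2/5)·(17/4) + (1/2)·(9/2) + (1/10)·(6) = 91/20.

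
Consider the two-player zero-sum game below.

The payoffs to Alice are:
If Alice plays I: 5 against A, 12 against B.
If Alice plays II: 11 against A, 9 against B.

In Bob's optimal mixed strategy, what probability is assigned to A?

1/3

Row minima are 5 and 9, so Alice's maximin is 9; column maxima are 11 and 12, so Bob's minimax is 11. These differ, so the equilibrium is in mixed strategies.
Let Bob play A with probability q. Alice is indifferent when 5q + 12(1−q) = 11q + 9(1−q), giving q = 1/3.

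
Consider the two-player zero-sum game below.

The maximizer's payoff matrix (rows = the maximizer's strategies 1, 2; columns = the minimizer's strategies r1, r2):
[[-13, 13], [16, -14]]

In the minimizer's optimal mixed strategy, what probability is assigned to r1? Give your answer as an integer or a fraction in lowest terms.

Row minima are -13 and -14, so the maximizer's maximin is -13; column maxima are 16 and 13, so the minimizer's minimax is 13. These differ, so the equilibrium is in mixed strategies.
Let the minimizer play r1 with probability q. The maximizer is indifferent when −13q + 13(1−q) = 16q − 14(1−q), giving q = 27/56.

27/56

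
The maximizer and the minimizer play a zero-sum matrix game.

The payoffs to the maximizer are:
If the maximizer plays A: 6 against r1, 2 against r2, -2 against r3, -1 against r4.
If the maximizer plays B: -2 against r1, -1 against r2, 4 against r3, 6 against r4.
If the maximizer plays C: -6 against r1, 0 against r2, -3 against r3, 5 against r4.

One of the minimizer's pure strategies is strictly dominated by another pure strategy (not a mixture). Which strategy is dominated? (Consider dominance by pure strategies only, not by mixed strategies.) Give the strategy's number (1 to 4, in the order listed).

4

The minimizer prefers columns that give the maximizer less. Compare r4 with r3: -2 < -1, 4 < 6, -3 < 5.
So r3 strictly dominates r4 for the minimizer; r4 is strictly dominated.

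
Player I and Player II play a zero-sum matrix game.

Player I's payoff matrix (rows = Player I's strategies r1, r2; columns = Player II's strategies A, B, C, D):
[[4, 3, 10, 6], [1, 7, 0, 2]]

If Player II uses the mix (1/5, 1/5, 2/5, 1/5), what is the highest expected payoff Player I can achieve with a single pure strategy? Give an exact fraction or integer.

r1: (4)·(1/5) + (3)·(1/5) + (10)·(2/5) + (6)·(1/5) = 33/5.
r2: (1)·(1/5) + (7)·(1/5) + (0)·(2/5) + (2)·(1/5) = 2.
The best pure response is r1 with expected payoff 33/5.

33/5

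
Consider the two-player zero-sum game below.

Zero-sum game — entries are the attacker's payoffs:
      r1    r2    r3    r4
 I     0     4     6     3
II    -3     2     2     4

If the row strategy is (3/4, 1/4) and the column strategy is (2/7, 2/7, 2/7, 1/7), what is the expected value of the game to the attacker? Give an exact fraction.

Against (2/7, 2/7, 2/7, 1/7), each row's expected payoff is I: 23/7; II: 6/7.
Taking the (3/4, 1/4)-weighted average: (3/4)·(23/7) + (1/4)·(6/7) = 75/28.

75/28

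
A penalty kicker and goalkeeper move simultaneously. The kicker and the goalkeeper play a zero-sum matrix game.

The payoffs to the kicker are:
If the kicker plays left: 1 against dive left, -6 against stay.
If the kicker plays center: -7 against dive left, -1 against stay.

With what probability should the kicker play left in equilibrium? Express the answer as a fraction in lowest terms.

6/13

Row minima are -6 and -7, so the kicker's maximin is -6; column maxima are 1 and -1, so the goalkeeper's minimax is -1. These differ, so the equilibrium is in mixed strategies.
Let the kicker play left with probability p. The goalkeeper is indifferent when p − 7(1−p) = −6p − (1−p), giving p = 6/13.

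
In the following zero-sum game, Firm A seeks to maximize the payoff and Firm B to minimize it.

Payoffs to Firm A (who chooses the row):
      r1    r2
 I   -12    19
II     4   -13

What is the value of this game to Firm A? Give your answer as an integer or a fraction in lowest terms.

Row minima are -12 and -13, so Firm A's maximin is -12; column maxima are 4 and 19, so Firm B's minimax is 4. These differ, so the equilibrium is in mixed strategies.
Let Firm A play I with probability p. Firm B is indifferent when −12p + 4(1−p) = 19p − 13(1−p), giving p = 17/48.
Let Firm B play r1 with probability q. Firm A is indifferent when −12q + 19(1−q) = 4q − 13(1−q), giving q = 2/3.
The value is -12·(2/3) + (19)·(1/3) = -5/3.

-5/3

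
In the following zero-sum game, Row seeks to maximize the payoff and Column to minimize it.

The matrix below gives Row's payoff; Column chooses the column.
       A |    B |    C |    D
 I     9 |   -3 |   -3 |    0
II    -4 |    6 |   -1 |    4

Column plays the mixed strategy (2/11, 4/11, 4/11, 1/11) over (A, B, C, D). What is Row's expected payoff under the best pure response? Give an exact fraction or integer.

I: (9)·(2/11) + (-3)·(4/11) + (-3)·(4/11) + (0)·(1/11) = -6/11.
II: (-4)·(2/11) + (6)·(4/11) + (-1)·(4/11) + (4)·(1/11) = 16/11.
The best pure response is II with expected payoff 16/11.

16/11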